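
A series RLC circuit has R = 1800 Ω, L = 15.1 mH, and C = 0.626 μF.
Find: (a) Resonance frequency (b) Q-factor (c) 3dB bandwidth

Step 1 — Resonance: ω₀ = 1/√(LC) = 1/√(0.0151·6.26e-07) = 1.029e+04 rad/s.
Step 2 — f₀ = ω₀/(2π) = 1637 Hz.
Step 3 — Series Q: Q = ω₀L/R = 1.029e+04·0.0151/1800 = 0.08628.
Step 4 — Bandwidth: Δω = ω₀/Q = 1.192e+05 rad/s; BW = Δω/(2π) = 1.897e+04 Hz.

(a) f₀ = 1637 Hz  (b) Q = 0.08628  (c) BW = 1.897e+04 Hz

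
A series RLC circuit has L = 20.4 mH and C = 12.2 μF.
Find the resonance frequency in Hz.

Step 1 — Resonance condition Im(Z)=0 gives ω₀ = 1/√(LC).
Step 2 — ω₀ = 1/√(0.0204·1.22e-05) = 2004 rad/s.
Step 3 — f₀ = ω₀/(2π) = 319 Hz.

f₀ = 319 Hz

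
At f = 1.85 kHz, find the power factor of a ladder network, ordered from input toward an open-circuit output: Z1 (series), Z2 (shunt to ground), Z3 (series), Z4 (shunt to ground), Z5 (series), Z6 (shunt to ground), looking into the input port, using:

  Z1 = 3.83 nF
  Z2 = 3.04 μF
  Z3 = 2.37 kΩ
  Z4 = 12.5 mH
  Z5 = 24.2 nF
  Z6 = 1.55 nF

Step 1 — Angular frequency: ω = 2π·f = 2π·1850 = 1.162e+04 rad/s.
Step 2 — Component impedances:
  Z1: Z = 1/(jωC) = -j/(ω·C) = 0 - j2.246e+04 Ω
  Z2: Z = 1/(jωC) = -j/(ω·C) = 0 - j28.3 Ω
  Z3: Z = R = 2370 Ω
  Z4: Z = jωL = j·1.162e+04·0.0125 = 0 + j145.3 Ω
  Z5: Z = 1/(jωC) = -j/(ω·C) = 0 - j3555 Ω
  Z6: Z = 1/(jωC) = -j/(ω·C) = 0 - j5.55e+04 Ω
Step 3 — Ladder network (open output): work backward from the far end, alternating series and parallel combinations. Z_in = 0.3371 - j2.249e+04 Ω = 2.249e+04∠-90.0° Ω.
Step 4 — Power factor: PF = cos(φ) = Re(Z)/|Z| = 0.3371/2.249e+04 = 1.499e-05.
Step 5 — Type: Im(Z) = -2.249e+04 ⇒ leading (phase φ = -90.0°).

PF = 1.499e-05 (leading, φ = -90.0°)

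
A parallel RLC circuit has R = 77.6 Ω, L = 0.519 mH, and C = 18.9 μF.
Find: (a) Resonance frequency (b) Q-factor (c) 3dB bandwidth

Step 1 — Resonance: ω₀ = 1/√(LC) = 1/√(0.000519·1.89e-05) = 1.01e+04 rad/s.
Step 2 — f₀ = ω₀/(2π) = 1607 Hz.
Step 3 — Parallel Q: Q = R/(ω₀L) = 77.6/(1.01e+04·0.000519) = 14.81.
Step 4 — Bandwidth: Δω = ω₀/Q = 681.8 rad/s; BW = Δω/(2π) = 108.5 Hz.

(a) f₀ = 1607 Hz  (b) Q = 14.81  (c) BW = 108.5 Hz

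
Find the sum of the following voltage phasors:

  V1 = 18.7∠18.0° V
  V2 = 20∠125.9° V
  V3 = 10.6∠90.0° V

Step 1 — Convert each phasor to rectangular form:
  V1 = 18.7·(cos(18.0°) + j·sin(18.0°)) = 17.78 + j5.779 V
  V2 = 20·(cos(125.9°) + j·sin(125.9°)) = -11.73 + j16.2 V
  V3 = 10.6·(cos(90.0°) + j·sin(90.0°)) = 0 + j10.6 V
Step 2 — Sum components: V_total = 6.057 + j32.58 V.
Step 3 — Convert to polar: |V_total| = 33.14 V, ∠V_total = 79.5°.

V_total = 33.14∠79.5° V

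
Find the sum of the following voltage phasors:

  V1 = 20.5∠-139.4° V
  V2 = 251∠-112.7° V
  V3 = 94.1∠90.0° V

Step 1 — Convert each phasor to rectangular form:
  V1 = 20.5·(cos(-139.4°) + j·sin(-139.4°)) = -15.57 - j13.34 V
  V2 = 251·(cos(-112.7°) + j·sin(-112.7°)) = -96.86 - j231.6 V
  V3 = 94.1·(cos(90.0°) + j·sin(90.0°)) = 0 + j94.1 V
Step 2 — Sum components: V_total = -112.4 - j150.8 V.
Step 3 — Convert to polar: |V_total| = 188.1 V, ∠V_total = -126.7°.

V_total = 188.1∠-126.7° V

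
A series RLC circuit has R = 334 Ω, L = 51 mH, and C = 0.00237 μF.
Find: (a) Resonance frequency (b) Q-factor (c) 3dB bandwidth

Step 1 — Resonance: ω₀ = 1/√(LC) = 1/√(0.051·2.37e-09) = 9.096e+04 rad/s.
Step 2 — f₀ = ω₀/(2π) = 1.448e+04 Hz.
Step 3 — Series Q: Q = ω₀L/R = 9.096e+04·0.051/334 = 13.89.
Step 4 — Bandwidth: Δω = ω₀/Q = 6549 rad/s; BW = Δω/(2π) = 1042 Hz.

(a) f₀ = 1.448e+04 Hz  (b) Q = 13.89  (c) BW = 1042 Hz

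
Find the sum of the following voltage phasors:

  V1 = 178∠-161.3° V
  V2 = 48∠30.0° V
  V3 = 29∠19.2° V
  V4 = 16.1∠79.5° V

Step 1 — Convert each phasor to rectangular form:
  V1 = 178·(cos(-161.3°) + j·sin(-161.3°)) = -168.6 - j57.07 V
  V2 = 48·(cos(30.0°) + j·sin(30.0°)) = 41.57 + j24 V
  V3 = 29·(cos(19.2°) + j·sin(19.2°)) = 27.39 + j9.537 V
  V4 = 16.1·(cos(79.5°) + j·sin(79.5°)) = 2.934 + j15.83 V
Step 2 — Sum components: V_total = -96.71 - j7.702 V.
Step 3 — Convert to polar: |V_total| = 97.02 V, ∠V_total = -175.4°.

V_total = 97.02∠-175.4° V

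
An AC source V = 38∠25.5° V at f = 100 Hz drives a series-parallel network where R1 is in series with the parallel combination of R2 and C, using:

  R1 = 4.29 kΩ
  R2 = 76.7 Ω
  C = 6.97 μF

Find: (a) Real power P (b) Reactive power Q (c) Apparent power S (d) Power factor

Step 1 — Angular frequency: ω = 2π·f = 2π·100 = 628.3 rad/s.
Step 2 — Component impedances:
  R1: Z = R = 4290 Ω
  R2: Z = R = 76.7 Ω
  C: Z = 1/(jωC) = -j/(ω·C) = 0 - j228.3 Ω
Step 3 — Parallel branch: R2 || C = 1/(1/R2 + 1/C) = 68.92 - j23.15 Ω.
Step 4 — Series with R1: Z_total = R1 + (R2 || C) = 4359 - j23.15 Ω = 4359∠-0.3° Ω.
Step 5 — Source phasor: V = 38∠25.5° V = 34.3 + j16.36 V.
Step 6 — Current: I = V / Z = 0.007848 + j0.003795 A = 0.008718∠25.8° A.
Step 7 — Complex power: S = V·I* = 0.3313 - j0.001759 VA.
Step 8 — Real power: P = Re(S) = 0.3313 W.
Step 9 — Reactive power: Q = Im(S) = -0.001759 VAR.
Step 10 — Apparent power: |S| = 0.3313 VA.
Step 11 — Power factor: PF = P/|S| = 1 (leading).

(a) P = 0.3313 W  (b) Q = -0.001759 VAR  (c) S = 0.3313 VA  (d) PF = 1 (leading)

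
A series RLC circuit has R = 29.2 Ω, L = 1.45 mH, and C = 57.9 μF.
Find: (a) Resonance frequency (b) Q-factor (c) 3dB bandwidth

Step 1 — Resonance condition Im(Z)=0 gives ω₀ = 1/√(LC).
Step 2 — ω₀ = 1/√(0.00145·5.79e-05) = 3451 rad/s.
Step 3 — f₀ = ω₀/(2π) = 549.3 Hz.
Step 4 — Series Q: Q = ω₀L/R = 3451·0.00145/29.2 = 0.1714.
Step 5 — 3dB bandwidth: Δω = ω₀/Q = 2.014e+04 rad/s; BW = Δω/(2π) = 3205 Hz.

(a) f₀ = 549.3 Hz  (b) Q = 0.1714  (c) BW = 3205 Hz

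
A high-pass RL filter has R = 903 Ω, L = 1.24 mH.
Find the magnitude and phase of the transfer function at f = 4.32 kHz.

Step 1 — Angular frequency: ω = 2π·4320 = 2.714e+04 rad/s.
Step 2 — Transfer function: H(jω) = jωL/(R + jωL).
Step 3 — Numerator jωL = j·33.66; denominator R + jωL = 903 + j33.66.
Step 4 — H = 0.001387 + j0.03722.
Step 5 — Magnitude: |H| = 0.03725 (-28.6 dB); phase: φ = 87.9°.

|H| = 0.03725 (-28.6 dB), φ = 87.9°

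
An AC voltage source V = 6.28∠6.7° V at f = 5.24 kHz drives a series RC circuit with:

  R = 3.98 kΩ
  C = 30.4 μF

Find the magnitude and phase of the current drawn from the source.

Step 1 — Angular frequency: ω = 2π·f = 2π·5240 = 3.292e+04 rad/s.
Step 2 — Component impedances:
  R: Z = R = 3980 Ω
  C: Z = 1/(jωC) = -j/(ω·C) = 0 - j0.9991 Ω
Step 3 — Series combination: Z_total = R + C = 3980 - j0.9991 Ω = 3980∠-0.0° Ω.
Step 4 — Source phasor: V = 6.28∠6.7° V = 6.237 + j0.7327 V.
Step 5 — Ohm's law: I = V / Z_total = (6.237 + j0.7327) / (3980 - j0.9991) = 0.001567 + j0.0001845 A.
Step 6 — Convert to polar: |I| = 0.001578 A, ∠I = 6.7°.

I = 0.001578∠6.7° A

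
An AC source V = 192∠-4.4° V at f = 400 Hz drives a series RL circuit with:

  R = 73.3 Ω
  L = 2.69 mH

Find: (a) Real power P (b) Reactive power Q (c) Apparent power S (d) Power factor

Step 1 — Angular frequency: ω = 2π·f = 2π·400 = 2513 rad/s.
Step 2 — Component impedances:
  R: Z = R = 73.3 Ω
  L: Z = jωL = j·2513·0.00269 = 0 + j6.761 Ω
Step 3 — Series combination: Z_total = R + L = 73.3 + j6.761 Ω = 73.61∠5.3° Ω.
Step 4 — Source phasor: V = 192∠-4.4° V = 191.4 - j14.73 V.
Step 5 — Current: I = V / Z = 2.571 - j0.4381 A = 2.608∠-9.7° A.
Step 6 — Complex power: S = V·I* = 498.7 + j45.99 VA.
Step 7 — Real power: P = Re(S) = 498.7 W.
Step 8 — Reactive power: Q = Im(S) = 45.99 VAR.
Step 9 — Apparent power: |S| = 500.8 VA.
Step 10 — Power factor: PF = P/|S| = 0.9958 (lagging).

(a) P = 498.7 W  (b) Q = 45.99 VAR  (c) S = 500.8 VA  (d) PF = 0.9958 (lagging)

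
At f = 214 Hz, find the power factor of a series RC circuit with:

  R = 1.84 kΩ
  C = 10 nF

Step 1 — Angular frequency: ω = 2π·f = 2π·214 = 1345 rad/s.
Step 2 — Component impedances:
  R: Z = R = 1840 Ω
  C: Z = 1/(jωC) = -j/(ω·C) = 0 - j7.437e+04 Ω
Step 3 — Series combination: Z_total = R + C = 1840 - j7.437e+04 Ω = 7.439e+04∠-88.6° Ω.
Step 4 — Power factor: PF = cos(φ) = Re(Z)/|Z| = 1840/7.439e+04 = 0.02473.
Step 5 — Type: Im(Z) = -7.437e+04 ⇒ leading (phase φ = -88.6°).

PF = 0.02473 (leading, φ = -88.6°)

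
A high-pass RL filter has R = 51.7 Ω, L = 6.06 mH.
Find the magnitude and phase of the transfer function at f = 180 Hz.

Step 1 — Angular frequency: ω = 2π·180 = 1131 rad/s.
Step 2 — Transfer function: H(jω) = jωL/(R + jωL).
Step 3 — Numerator jωL = j·6.854; denominator R + jωL = 51.7 + j6.854.
Step 4 — H = 0.01727 + j0.1303.
Step 5 — Magnitude: |H| = 0.1314 (-17.6 dB); phase: φ = 82.4°.

|H| = 0.1314 (-17.6 dB), φ = 82.4°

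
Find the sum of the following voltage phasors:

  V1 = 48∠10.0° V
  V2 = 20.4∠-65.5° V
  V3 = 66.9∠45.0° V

Step 1 — Convert each phasor to rectangular form:
  V1 = 48·(cos(10.0°) + j·sin(10.0°)) = 47.27 + j8.335 V
  V2 = 20.4·(cos(-65.5°) + j·sin(-65.5°)) = 8.46 - j18.56 V
  V3 = 66.9·(cos(45.0°) + j·sin(45.0°)) = 47.31 + j47.31 V
Step 2 — Sum components: V_total = 103 + j37.08 V.
Step 3 — Convert to polar: |V_total| = 109.5 V, ∠V_total = 19.8°.

V_total = 109.5∠19.8° V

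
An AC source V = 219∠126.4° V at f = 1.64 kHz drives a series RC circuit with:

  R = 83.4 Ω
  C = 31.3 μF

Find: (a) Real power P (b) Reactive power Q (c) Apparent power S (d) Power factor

Step 1 — Angular frequency: ω = 2π·f = 2π·1640 = 1.03e+04 rad/s.
Step 2 — Component impedances:
  R: Z = R = 83.4 Ω
  C: Z = 1/(jωC) = -j/(ω·C) = 0 - j3.101 Ω
Step 3 — Series combination: Z_total = R + C = 83.4 - j3.101 Ω = 83.46∠-2.1° Ω.
Step 4 — Source phasor: V = 219∠126.4° V = -130 + j176.3 V.
Step 5 — Current: I = V / Z = -1.635 + j2.053 A = 2.624∠128.5° A.
Step 6 — Complex power: S = V·I* = 574.3 - j21.35 VA.
Step 7 — Real power: P = Re(S) = 574.3 W.
Step 8 — Reactive power: Q = Im(S) = -21.35 VAR.
Step 9 — Apparent power: |S| = 574.7 VA.
Step 10 — Power factor: PF = P/|S| = 0.9993 (leading).

(a) P = 574.3 W  (b) Q = -21.35 VAR  (c) S = 574.7 VA  (d) PF = 0.9993 (leading)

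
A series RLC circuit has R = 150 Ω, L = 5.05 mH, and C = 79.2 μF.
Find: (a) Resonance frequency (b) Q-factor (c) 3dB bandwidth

Step 1 — Resonance: ω₀ = 1/√(LC) = 1/√(0.00505·7.92e-05) = 1581 rad/s.
Step 2 — f₀ = ω₀/(2π) = 251.7 Hz.
Step 3 — Series Q: Q = ω₀L/R = 1581·0.00505/150 = 0.05323.
Step 4 — Bandwidth: Δω = ω₀/Q = 2.97e+04 rad/s; BW = Δω/(2π) = 4727 Hz.

(a) f₀ = 251.7 Hz  (b) Q = 0.05323  (c) BW = 4727 Hz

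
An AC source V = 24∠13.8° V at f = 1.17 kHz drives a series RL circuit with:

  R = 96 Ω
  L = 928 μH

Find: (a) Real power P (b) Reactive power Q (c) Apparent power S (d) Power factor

Step 1 — Angular frequency: ω = 2π·f = 2π·1170 = 7351 rad/s.
Step 2 — Component impedances:
  R: Z = R = 96 Ω
  L: Z = jωL = j·7351·0.000928 = 0 + j6.822 Ω
Step 3 — Series combination: Z_total = R + L = 96 + j6.822 Ω = 96.24∠4.1° Ω.
Step 4 — Source phasor: V = 24∠13.8° V = 23.31 + j5.725 V.
Step 5 — Current: I = V / Z = 0.2458 + j0.04217 A = 0.2494∠9.7° A.
Step 6 — Complex power: S = V·I* = 5.97 + j0.4242 VA.
Step 7 — Real power: P = Re(S) = 5.97 W.
Step 8 — Reactive power: Q = Im(S) = 0.4242 VAR.
Step 9 — Apparent power: |S| = 5.985 VA.
Step 10 — Power factor: PF = P/|S| = 0.9975 (lagging).

(a) P = 5.97 W  (b) Q = 0.4242 VAR  (c) S = 5.985 VA  (d) PF = 0.9975 (lagging)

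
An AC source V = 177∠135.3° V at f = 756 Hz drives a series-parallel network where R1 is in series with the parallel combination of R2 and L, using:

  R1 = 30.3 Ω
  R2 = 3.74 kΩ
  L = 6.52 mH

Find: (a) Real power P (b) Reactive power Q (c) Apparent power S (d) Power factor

Step 1 — Angular frequency: ω = 2π·f = 2π·756 = 4750 rad/s.
Step 2 — Component impedances:
  R1: Z = R = 30.3 Ω
  R2: Z = R = 3740 Ω
  L: Z = jωL = j·4750·0.00652 = 0 + j30.97 Ω
Step 3 — Parallel branch: R2 || L = 1/(1/R2 + 1/L) = 0.2564 + j30.97 Ω.
Step 4 — Series with R1: Z_total = R1 + (R2 || L) = 30.56 + j30.97 Ω = 43.51∠45.4° Ω.
Step 5 — Source phasor: V = 177∠135.3° V = -125.8 + j124.5 V.
Step 6 — Current: I = V / Z = 0.005942 + j4.068 A = 4.068∠89.9° A.
Step 7 — Complex power: S = V·I* = 505.8 + j512.6 VA.
Step 8 — Real power: P = Re(S) = 505.8 W.
Step 9 — Reactive power: Q = Im(S) = 512.6 VAR.
Step 10 — Apparent power: |S| = 720.1 VA.
Step 11 — Power factor: PF = P/|S| = 0.7024 (lagging).

(a) P = 505.8 W  (b) Q = 512.6 VAR  (c) S = 720.1 VA  (d) PF = 0.7024 (lagging)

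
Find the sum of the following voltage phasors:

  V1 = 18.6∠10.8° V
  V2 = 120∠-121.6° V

Step 1 — Convert each phasor to rectangular form:
  V1 = 18.6·(cos(10.8°) + j·sin(10.8°)) = 18.27 + j3.485 V
  V2 = 120·(cos(-121.6°) + j·sin(-121.6°)) = -62.88 - j102.2 V
Step 2 — Sum components: V_total = -44.61 - j98.72 V.
Step 3 — Convert to polar: |V_total| = 108.3 V, ∠V_total = -114.3°.

V_total = 108.3∠-114.3° V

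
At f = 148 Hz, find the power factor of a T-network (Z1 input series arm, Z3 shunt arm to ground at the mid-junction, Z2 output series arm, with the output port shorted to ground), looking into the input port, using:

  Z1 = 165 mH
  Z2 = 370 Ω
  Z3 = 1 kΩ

Step 1 — Angular frequency: ω = 2π·f = 2π·148 = 929.9 rad/s.
Step 2 — Component impedances:
  Z1: Z = jωL = j·929.9·0.165 = 0 + j153.4 Ω
  Z2: Z = R = 370 Ω
  Z3: Z = R = 1000 Ω
Step 3 — With the output port shorted to ground, the output series arm Z2 runs from the junction to ground; the shunt arm Z3 also runs from the junction to ground. They appear in parallel: Z3 || Z2 = 270.1 Ω.
Step 4 — Series with input arm Z1: Z_in = Z1 + (Z3 || Z2) = 270.1 + j153.4 Ω = 310.6∠29.6° Ω.
Step 5 — Power factor: PF = cos(φ) = Re(Z)/|Z| = 270.07/310.62 = 0.8695.
Step 6 — Type: Im(Z) = 153.4 ⇒ lagging (phase φ = 29.6°).

PF = 0.8695 (lagging, φ = 29.6°)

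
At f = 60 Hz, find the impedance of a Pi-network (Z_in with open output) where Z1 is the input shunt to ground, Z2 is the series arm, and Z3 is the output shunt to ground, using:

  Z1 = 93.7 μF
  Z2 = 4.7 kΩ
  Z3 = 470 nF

Step 1 — Angular frequency: ω = 2π·f = 2π·60 = 377 rad/s.
Step 2 — Component impedances:
  Z1: Z = 1/(jωC) = -j/(ω·C) = 0 - j28.31 Ω
  Z2: Z = R = 4700 Ω
  Z3: Z = 1/(jωC) = -j/(ω·C) = 0 - j5644 Ω
Step 3 — With open output, the series arm Z2 and the output shunt Z3 appear in series to ground: Z2 + Z3 = 4700 - j5644 Ω.
Step 4 — Parallel with input shunt Z1: Z_in = Z1 || (Z2 + Z3) = 0.06942 - j28.23 Ω = 28.23∠-89.9° Ω.

Z = 0.06942 - j28.23 Ω = 28.23∠-89.9° Ω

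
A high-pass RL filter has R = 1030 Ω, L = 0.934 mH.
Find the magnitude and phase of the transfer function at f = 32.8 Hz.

Step 1 — Angular frequency: ω = 2π·32.8 = 206.1 rad/s.
Step 2 — Transfer function: H(jω) = jωL/(R + jωL).
Step 3 — Numerator jωL = j·0.1925; denominator R + jωL = 1030 + j0.1925.
Step 4 — H = 3.492e-08 + j0.0001869.
Step 5 — Magnitude: |H| = 0.0001869 (-74.6 dB); phase: φ = 90.0°.

|H| = 0.0001869 (-74.6 dB), φ = 90.0°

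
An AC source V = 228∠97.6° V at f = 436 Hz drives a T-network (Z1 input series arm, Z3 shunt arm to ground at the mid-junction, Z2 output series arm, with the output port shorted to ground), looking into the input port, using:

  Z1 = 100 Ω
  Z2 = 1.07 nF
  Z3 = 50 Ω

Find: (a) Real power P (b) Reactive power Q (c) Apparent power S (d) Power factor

Step 1 — Angular frequency: ω = 2π·f = 2π·436 = 2739 rad/s.
Step 2 — Component impedances:
  Z1: Z = R = 100 Ω
  Z2: Z = 1/(jωC) = -j/(ω·C) = 0 - j3.412e+05 Ω
  Z3: Z = R = 50 Ω
Step 3 — With the output port shorted to ground, the output series arm Z2 runs from the junction to ground; the shunt arm Z3 also runs from the junction to ground. They appear in parallel: Z3 || Z2 = 50 - j0.007328 Ω.
Step 4 — Series with input arm Z1: Z_in = Z1 + (Z3 || Z2) = 150 - j0.007328 Ω = 150∠-0.0° Ω.
Step 5 — Source phasor: V = 228∠97.6° V = -30.15 + j226 V.
Step 6 — Current: I = V / Z = -0.2011 + j1.507 A = 1.52∠97.6° A.
Step 7 — Complex power: S = V·I* = 346.6 - j0.01693 VA.
Step 8 — Real power: P = Re(S) = 346.6 W.
Step 9 — Reactive power: Q = Im(S) = -0.01693 VAR.
Step 10 — Apparent power: |S| = 346.6 VA.
Step 11 — Power factor: PF = P/|S| = 1 (leading).

(a) P = 346.6 W  (b) Q = -0.01693 VAR  (c) S = 346.6 VA  (d) PF = 1 (leading)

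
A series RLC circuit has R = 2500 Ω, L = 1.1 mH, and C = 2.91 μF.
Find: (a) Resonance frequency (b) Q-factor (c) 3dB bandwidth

Step 1 — Resonance condition Im(Z)=0 gives ω₀ = 1/√(LC).
Step 2 — ω₀ = 1/√(0.0011·2.91e-06) = 1.767e+04 rad/s.
Step 3 — f₀ = ω₀/(2π) = 2813 Hz.
Step 4 — Series Q: Q = ω₀L/R = 1.767e+04·0.0011/2500 = 0.007777.
Step 5 — 3dB bandwidth: Δω = ω₀/Q = 2.273e+06 rad/s; BW = Δω/(2π) = 3.617e+05 Hz.

(a) f₀ = 2813 Hz  (b) Q = 0.007777  (c) BW = 3.617e+05 Hz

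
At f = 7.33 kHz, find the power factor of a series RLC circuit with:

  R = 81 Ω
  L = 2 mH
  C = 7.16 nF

Step 1 — Angular frequency: ω = 2π·f = 2π·7330 = 4.606e+04 rad/s.
Step 2 — Component impedances:
  R: Z = R = 81 Ω
  L: Z = jωL = j·4.606e+04·0.002 = 0 + j92.11 Ω
  C: Z = 1/(jωC) = -j/(ω·C) = 0 - j3033 Ω
Step 3 — Series combination: Z_total = R + L + C = 81 - j2940 Ω = 2942∠-88.4° Ω.
Step 4 — Power factor: PF = cos(φ) = Re(Z)/|Z| = 81/2941.5 = 0.02754.
Step 5 — Type: Im(Z) = -2940 ⇒ leading (phase φ = -88.4°).

PF = 0.02754 (leading, φ = -88.4°)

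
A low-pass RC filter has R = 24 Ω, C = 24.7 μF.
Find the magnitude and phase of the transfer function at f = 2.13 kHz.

Step 1 — Angular frequency: ω = 2π·2130 = 1.338e+04 rad/s.
Step 2 — Transfer function: H(jω) = 1/(1 + jωRC).
Step 3 — Denominator: 1 + jωRC = 1 + j·1.338e+04·24·2.47e-05 = 1 + j7.934.
Step 4 — H = 0.01564 - j0.1241.
Step 5 — Magnitude: |H| = 0.1251 (-18.1 dB); phase: φ = -82.8°.

|H| = 0.1251 (-18.1 dB), φ = -82.8°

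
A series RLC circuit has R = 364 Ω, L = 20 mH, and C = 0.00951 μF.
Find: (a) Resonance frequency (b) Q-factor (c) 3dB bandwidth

Step 1 — Resonance condition Im(Z)=0 gives ω₀ = 1/√(LC).
Step 2 — ω₀ = 1/√(0.02·9.51e-09) = 7.251e+04 rad/s.
Step 3 — f₀ = ω₀/(2π) = 1.154e+04 Hz.
Step 4 — Series Q: Q = ω₀L/R = 7.251e+04·0.02/364 = 3.984.
Step 5 — 3dB bandwidth: Δω = ω₀/Q = 1.82e+04 rad/s; BW = Δω/(2π) = 2897 Hz.

(a) f₀ = 1.154e+04 Hz  (b) Q = 3.984  (c) BW = 2897 Hz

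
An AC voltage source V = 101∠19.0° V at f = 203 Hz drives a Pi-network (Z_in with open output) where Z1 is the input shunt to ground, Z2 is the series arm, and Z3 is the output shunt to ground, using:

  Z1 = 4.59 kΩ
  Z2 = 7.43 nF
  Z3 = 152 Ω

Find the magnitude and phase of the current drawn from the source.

Step 1 — Angular frequency: ω = 2π·f = 2π·203 = 1275 rad/s.
Step 2 — Component impedances:
  Z1: Z = R = 4590 Ω
  Z2: Z = 1/(jωC) = -j/(ω·C) = 0 - j1.055e+05 Ω
  Z3: Z = R = 152 Ω
Step 3 — With open output, the series arm Z2 and the output shunt Z3 appear in series to ground: Z2 + Z3 = 152 - j1.055e+05 Ω.
Step 4 — Parallel with input shunt Z1: Z_in = Z1 || (Z2 + Z3) = 4581 - j199.3 Ω = 4585∠-2.5° Ω.
Step 5 — Source phasor: V = 101∠19.0° V = 95.5 + j32.88 V.
Step 6 — Ohm's law: I = V / Z_total = (95.5 + j32.88) / (4581 - j199.3) = 0.0205 + j0.008069 A.
Step 7 — Convert to polar: |I| = 0.02203 A, ∠I = 21.5°.

I = 0.02203∠21.5° A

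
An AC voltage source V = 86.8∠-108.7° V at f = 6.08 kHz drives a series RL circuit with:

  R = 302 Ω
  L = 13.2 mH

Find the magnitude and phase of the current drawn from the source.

Step 1 — Angular frequency: ω = 2π·f = 2π·6080 = 3.82e+04 rad/s.
Step 2 — Component impedances:
  R: Z = R = 302 Ω
  L: Z = jωL = j·3.82e+04·0.0132 = 0 + j504.3 Ω
Step 3 — Series combination: Z_total = R + L = 302 + j504.3 Ω = 587.8∠59.1° Ω.
Step 4 — Source phasor: V = 86.8∠-108.7° V = -27.83 - j82.22 V.
Step 5 — Ohm's law: I = V / Z_total = (-27.83 - j82.22) / (302 + j504.3) = -0.1443 - j0.03125 A.
Step 6 — Convert to polar: |I| = 0.1477 A, ∠I = -167.8°.

I = 0.1477∠-167.8° A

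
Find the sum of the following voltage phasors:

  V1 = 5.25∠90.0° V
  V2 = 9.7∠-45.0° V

Step 1 — Convert each phasor to rectangular form:
  V1 = 5.25·(cos(90.0°) + j·sin(90.0°)) = 0 + j5.25 V
  V2 = 9.7·(cos(-45.0°) + j·sin(-45.0°)) = 6.859 - j6.859 V
Step 2 — Sum components: V_total = 6.859 - j1.609 V.
Step 3 — Convert to polar: |V_total| = 7.045 V, ∠V_total = -13.2°.

V_total = 7.045∠-13.2° V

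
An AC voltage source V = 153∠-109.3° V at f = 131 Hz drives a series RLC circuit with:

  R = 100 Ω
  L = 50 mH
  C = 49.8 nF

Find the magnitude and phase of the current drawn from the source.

Step 1 — Angular frequency: ω = 2π·f = 2π·131 = 823.1 rad/s.
Step 2 — Component impedances:
  R: Z = R = 100 Ω
  L: Z = jωL = j·823.1·0.05 = 0 + j41.15 Ω
  C: Z = 1/(jωC) = -j/(ω·C) = 0 - j2.44e+04 Ω
Step 3 — Series combination: Z_total = R + L + C = 100 - j2.435e+04 Ω = 2.436e+04∠-89.8° Ω.
Step 4 — Source phasor: V = 153∠-109.3° V = -50.57 - j144.4 V.
Step 5 — Ohm's law: I = V / Z_total = (-50.57 - j144.4) / (100 - j2.435e+04) = 0.00592 - j0.002101 A.
Step 6 — Convert to polar: |I| = 0.006282 A, ∠I = -19.5°.

I = 0.006282∠-19.5° A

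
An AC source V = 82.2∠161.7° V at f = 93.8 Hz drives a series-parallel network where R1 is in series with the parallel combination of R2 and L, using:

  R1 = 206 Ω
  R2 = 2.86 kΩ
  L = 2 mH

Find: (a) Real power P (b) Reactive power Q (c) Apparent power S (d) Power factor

Step 1 — Angular frequency: ω = 2π·f = 2π·93.8 = 589.4 rad/s.
Step 2 — Component impedances:
  R1: Z = R = 206 Ω
  R2: Z = R = 2860 Ω
  L: Z = jωL = j·589.4·0.002 = 0 + j1.179 Ω
Step 3 — Parallel branch: R2 || L = 1/(1/R2 + 1/L) = 0.0004858 + j1.179 Ω.
Step 4 — Series with R1: Z_total = R1 + (R2 || L) = 206 + j1.179 Ω = 206∠0.3° Ω.
Step 5 — Source phasor: V = 82.2∠161.7° V = -78.04 + j25.81 V.
Step 6 — Current: I = V / Z = -0.3781 + j0.1275 A = 0.399∠161.4° A.
Step 7 — Complex power: S = V·I* = 32.8 + j0.1877 VA.
Step 8 — Real power: P = Re(S) = 32.8 W.
Step 9 — Reactive power: Q = Im(S) = 0.1877 VAR.
Step 10 — Apparent power: |S| = 32.8 VA.
Step 11 — Power factor: PF = P/|S| = 1 (lagging).

(a) P = 32.8 W  (b) Q = 0.1877 VAR  (c) S = 32.8 VA  (d) PF = 1 (lagging)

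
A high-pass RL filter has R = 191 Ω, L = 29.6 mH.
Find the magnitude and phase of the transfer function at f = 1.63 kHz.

Step 1 — Angular frequency: ω = 2π·1630 = 1.024e+04 rad/s.
Step 2 — Transfer function: H(jω) = jωL/(R + jωL).
Step 3 — Numerator jωL = j·303.2; denominator R + jωL = 191 + j303.2.
Step 4 — H = 0.7158 + j0.451.
Step 5 — Magnitude: |H| = 0.8461 (-1.5 dB); phase: φ = 32.2°.

|H| = 0.8461 (-1.5 dB), φ = 32.2°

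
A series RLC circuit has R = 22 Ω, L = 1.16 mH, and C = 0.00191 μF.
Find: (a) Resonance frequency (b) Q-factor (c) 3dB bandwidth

Step 1 — Resonance condition Im(Z)=0 gives ω₀ = 1/√(LC).
Step 2 — ω₀ = 1/√(0.00116·1.91e-09) = 6.718e+05 rad/s.
Step 3 — f₀ = ω₀/(2π) = 1.069e+05 Hz.
Step 4 — Series Q: Q = ω₀L/R = 6.718e+05·0.00116/22 = 35.42.
Step 5 — 3dB bandwidth: Δω = ω₀/Q = 1.897e+04 rad/s; BW = Δω/(2π) = 3018 Hz.

(a) f₀ = 1.069e+05 Hz  (b) Q = 35.42  (c) BW = 3018 Hz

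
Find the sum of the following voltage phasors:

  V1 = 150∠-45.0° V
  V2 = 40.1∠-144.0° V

Step 1 — Convert each phasor to rectangular form:
  V1 = 150·(cos(-45.0°) + j·sin(-45.0°)) = 106.1 - j106.1 V
  V2 = 40.1·(cos(-144.0°) + j·sin(-144.0°)) = -32.44 - j23.57 V
Step 2 — Sum components: V_total = 73.62 - j129.6 V.
Step 3 — Convert to polar: |V_total| = 149.1 V, ∠V_total = -60.4°.

V_total = 149.1∠-60.4° V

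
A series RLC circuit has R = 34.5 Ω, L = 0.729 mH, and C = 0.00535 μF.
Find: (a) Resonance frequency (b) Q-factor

Step 1 — Resonance condition Im(Z)=0 gives ω₀ = 1/√(LC).
Step 2 — ω₀ = 1/√(0.000729·5.35e-09) = 5.064e+05 rad/s.
Step 3 — f₀ = ω₀/(2π) = 8.059e+04 Hz.
Step 4 — Series Q: Q = ω₀L/R = 5.064e+05·0.000729/34.5 = 10.7.

(a) f₀ = 8.059e+04 Hz  (b) Q = 10.7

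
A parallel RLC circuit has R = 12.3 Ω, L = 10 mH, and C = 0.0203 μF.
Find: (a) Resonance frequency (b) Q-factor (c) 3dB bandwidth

Step 1 — Resonance: ω₀ = 1/√(LC) = 1/√(0.01·2.03e-08) = 7.019e+04 rad/s.
Step 2 — f₀ = ω₀/(2π) = 1.117e+04 Hz.
Step 3 — Parallel Q: Q = R/(ω₀L) = 12.3/(7.019e+04·0.01) = 0.01752.
Step 4 — Bandwidth: Δω = ω₀/Q = 4.005e+06 rad/s; BW = Δω/(2π) = 6.374e+05 Hz.

(a) f₀ = 1.117e+04 Hz  (b) Q = 0.01752  (c) BW = 6.374e+05 Hz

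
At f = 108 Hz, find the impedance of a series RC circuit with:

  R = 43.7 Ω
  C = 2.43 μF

Step 1 — Angular frequency: ω = 2π·f = 2π·108 = 678.6 rad/s.
Step 2 — Component impedances:
  R: Z = R = 43.7 Ω
  C: Z = 1/(jωC) = -j/(ω·C) = 0 - j606.4 Ω
Step 3 — Series combination: Z_total = R + C = 43.7 - j606.4 Ω = 608∠-85.9° Ω.

Z = 43.7 - j606.4 Ω = 608∠-85.9° Ω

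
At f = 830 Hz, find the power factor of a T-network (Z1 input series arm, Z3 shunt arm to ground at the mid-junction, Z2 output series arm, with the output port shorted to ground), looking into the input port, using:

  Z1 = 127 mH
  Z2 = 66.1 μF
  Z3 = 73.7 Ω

Step 1 — Angular frequency: ω = 2π·f = 2π·830 = 5215 rad/s.
Step 2 — Component impedances:
  Z1: Z = jωL = j·5215·0.127 = 0 + j662.3 Ω
  Z2: Z = 1/(jωC) = -j/(ω·C) = 0 - j2.901 Ω
  Z3: Z = R = 73.7 Ω
Step 3 — With the output port shorted to ground, the output series arm Z2 runs from the junction to ground; the shunt arm Z3 also runs from the junction to ground. They appear in parallel: Z3 || Z2 = 0.114 - j2.896 Ω.
Step 4 — Series with input arm Z1: Z_in = Z1 + (Z3 || Z2) = 0.114 + j659.4 Ω = 659.4∠90.0° Ω.
Step 5 — Power factor: PF = cos(φ) = Re(Z)/|Z| = 0.114/659.4 = 0.0001729.
Step 6 — Type: Im(Z) = 659.4 ⇒ lagging (phase φ = 90.0°).

PF = 0.0001729 (lagging, φ = 90.0°)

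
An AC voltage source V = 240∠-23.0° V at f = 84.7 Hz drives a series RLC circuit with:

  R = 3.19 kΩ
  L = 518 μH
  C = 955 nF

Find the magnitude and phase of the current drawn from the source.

Step 1 — Angular frequency: ω = 2π·f = 2π·84.7 = 532.2 rad/s.
Step 2 — Component impedances:
  R: Z = R = 3190 Ω
  L: Z = jωL = j·532.2·0.000518 = 0 + j0.2757 Ω
  C: Z = 1/(jωC) = -j/(ω·C) = 0 - j1968 Ω
Step 3 — Series combination: Z_total = R + L + C = 3190 - j1967 Ω = 3748∠-31.7° Ω.
Step 4 — Source phasor: V = 240∠-23.0° V = 220.9 - j93.78 V.
Step 5 — Ohm's law: I = V / Z_total = (220.9 - j93.78) / (3190 - j1967) = 0.06331 + j0.009645 A.
Step 6 — Convert to polar: |I| = 0.06404 A, ∠I = 8.7°.

I = 0.06404∠8.7° A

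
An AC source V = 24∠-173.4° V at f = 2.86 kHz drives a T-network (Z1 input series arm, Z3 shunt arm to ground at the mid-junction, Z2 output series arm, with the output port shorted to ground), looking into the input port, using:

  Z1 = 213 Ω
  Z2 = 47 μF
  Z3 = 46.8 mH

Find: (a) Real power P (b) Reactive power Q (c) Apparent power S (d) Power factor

Step 1 — Angular frequency: ω = 2π·f = 2π·2860 = 1.797e+04 rad/s.
Step 2 — Component impedances:
  Z1: Z = R = 213 Ω
  Z2: Z = 1/(jωC) = -j/(ω·C) = 0 - j1.184 Ω
  Z3: Z = jωL = j·1.797e+04·0.0468 = 0 + j841 Ω
Step 3 — With the output port shorted to ground, the output series arm Z2 runs from the junction to ground; the shunt arm Z3 also runs from the junction to ground. They appear in parallel: Z3 || Z2 = 0 - j1.186 Ω.
Step 4 — Series with input arm Z1: Z_in = Z1 + (Z3 || Z2) = 213 - j1.186 Ω = 213∠-0.3° Ω.
Step 5 — Source phasor: V = 24∠-173.4° V = -23.84 - j2.758 V.
Step 6 — Current: I = V / Z = -0.1119 - j0.01357 A = 0.1127∠-173.1° A.
Step 7 — Complex power: S = V·I* = 2.704 - j0.01505 VA.
Step 8 — Real power: P = Re(S) = 2.704 W.
Step 9 — Reactive power: Q = Im(S) = -0.01505 VAR.
Step 10 — Apparent power: |S| = 2.704 VA.
Step 11 — Power factor: PF = P/|S| = 1 (leading).

(a) P = 2.704 W  (b) Q = -0.01505 VAR  (c) S = 2.704 VA  (d) PF = 1 (leading)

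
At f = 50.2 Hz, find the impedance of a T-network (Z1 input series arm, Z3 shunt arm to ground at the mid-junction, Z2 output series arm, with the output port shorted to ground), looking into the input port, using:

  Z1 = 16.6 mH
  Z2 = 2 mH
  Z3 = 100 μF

Step 1 — Angular frequency: ω = 2π·f = 2π·50.2 = 315.4 rad/s.
Step 2 — Component impedances:
  Z1: Z = jωL = j·315.4·0.0166 = 0 + j5.236 Ω
  Z2: Z = jωL = j·315.4·0.002 = 0 + j0.6308 Ω
  Z3: Z = 1/(jωC) = -j/(ω·C) = 0 - j31.7 Ω
Step 3 — With the output port shorted to ground, the output series arm Z2 runs from the junction to ground; the shunt arm Z3 also runs from the junction to ground. They appear in parallel: Z3 || Z2 = 0 + j0.6436 Ω.
Step 4 — Series with input arm Z1: Z_in = Z1 + (Z3 || Z2) = 0 + j5.88 Ω = 5.88∠90.0° Ω.

Z = 0 + j5.88 Ω = 5.88∠90.0° Ω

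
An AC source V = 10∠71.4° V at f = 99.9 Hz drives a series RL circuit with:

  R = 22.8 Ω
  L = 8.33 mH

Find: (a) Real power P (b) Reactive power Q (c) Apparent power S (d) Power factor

Step 1 — Angular frequency: ω = 2π·f = 2π·99.9 = 627.7 rad/s.
Step 2 — Component impedances:
  R: Z = R = 22.8 Ω
  L: Z = jωL = j·627.7·0.00833 = 0 + j5.229 Ω
Step 3 — Series combination: Z_total = R + L = 22.8 + j5.229 Ω = 23.39∠12.9° Ω.
Step 4 — Source phasor: V = 10∠71.4° V = 3.19 + j9.478 V.
Step 5 — Current: I = V / Z = 0.2235 + j0.3644 A = 0.4275∠58.5° A.
Step 6 — Complex power: S = V·I* = 4.167 + j0.9556 VA.
Step 7 — Real power: P = Re(S) = 4.167 W.
Step 8 — Reactive power: Q = Im(S) = 0.9556 VAR.
Step 9 — Apparent power: |S| = 4.275 VA.
Step 10 — Power factor: PF = P/|S| = 0.9747 (lagging).

(a) P = 4.167 W  (b) Q = 0.9556 VAR  (c) S = 4.275 VA  (d) PF = 0.9747 (lagging)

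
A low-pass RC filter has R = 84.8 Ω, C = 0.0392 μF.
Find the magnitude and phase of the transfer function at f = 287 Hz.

Step 1 — Angular frequency: ω = 2π·287 = 1803 rad/s.
Step 2 — Transfer function: H(jω) = 1/(1 + jωRC).
Step 3 — Denominator: 1 + jωRC = 1 + j·1803·84.8·3.92e-08 = 1 + j0.005994.
Step 4 — H = 1 - j0.005994.
Step 5 — Magnitude: |H| = 1 (-0.0 dB); phase: φ = -0.3°.

|H| = 1 (-0.0 dB), φ = -0.3°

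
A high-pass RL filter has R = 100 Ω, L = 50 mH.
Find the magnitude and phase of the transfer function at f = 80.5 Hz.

Step 1 — Angular frequency: ω = 2π·80.5 = 505.8 rad/s.
Step 2 — Transfer function: H(jω) = jωL/(R + jωL).
Step 3 — Numerator jωL = j·25.29; denominator R + jωL = 100 + j25.29.
Step 4 — H = 0.06011 + j0.2377.
Step 5 — Magnitude: |H| = 0.2452 (-12.2 dB); phase: φ = 75.8°.

|H| = 0.2452 (-12.2 dB), φ = 75.8°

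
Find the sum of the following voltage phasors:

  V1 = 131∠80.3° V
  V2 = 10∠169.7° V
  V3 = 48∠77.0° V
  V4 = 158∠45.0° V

Step 1 — Convert each phasor to rectangular form:
  V1 = 131·(cos(80.3°) + j·sin(80.3°)) = 22.07 + j129.1 V
  V2 = 10·(cos(169.7°) + j·sin(169.7°)) = -9.839 + j1.788 V
  V3 = 48·(cos(77.0°) + j·sin(77.0°)) = 10.8 + j46.77 V
  V4 = 158·(cos(45.0°) + j·sin(45.0°)) = 111.7 + j111.7 V
Step 2 — Sum components: V_total = 134.8 + j289.4 V.
Step 3 — Convert to polar: |V_total| = 319.2 V, ∠V_total = 65.0°.

V_total = 319.2∠65.0° V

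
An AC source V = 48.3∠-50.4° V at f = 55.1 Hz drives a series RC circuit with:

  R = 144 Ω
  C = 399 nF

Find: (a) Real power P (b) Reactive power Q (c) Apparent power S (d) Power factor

Step 1 — Angular frequency: ω = 2π·f = 2π·55.1 = 346.2 rad/s.
Step 2 — Component impedances:
  R: Z = R = 144 Ω
  C: Z = 1/(jωC) = -j/(ω·C) = 0 - j7239 Ω
Step 3 — Series combination: Z_total = R + C = 144 - j7239 Ω = 7241∠-88.9° Ω.
Step 4 — Source phasor: V = 48.3∠-50.4° V = 30.79 - j37.22 V.
Step 5 — Current: I = V / Z = 0.005223 + j0.004149 A = 0.006671∠38.5° A.
Step 6 — Complex power: S = V·I* = 0.006408 - j0.3221 VA.
Step 7 — Real power: P = Re(S) = 0.006408 W.
Step 8 — Reactive power: Q = Im(S) = -0.3221 VAR.
Step 9 — Apparent power: |S| = 0.3222 VA.
Step 10 — Power factor: PF = P/|S| = 0.01989 (leading).

(a) P = 0.006408 W  (b) Q = -0.3221 VAR  (c) S = 0.3222 VA  (d) PF = 0.01989 (leading)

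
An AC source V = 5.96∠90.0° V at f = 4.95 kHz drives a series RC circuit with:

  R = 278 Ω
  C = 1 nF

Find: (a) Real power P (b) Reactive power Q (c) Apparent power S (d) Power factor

Step 1 — Angular frequency: ω = 2π·f = 2π·4950 = 3.11e+04 rad/s.
Step 2 — Component impedances:
  R: Z = R = 278 Ω
  C: Z = 1/(jωC) = -j/(ω·C) = 0 - j3.215e+04 Ω
Step 3 — Series combination: Z_total = R + C = 278 - j3.215e+04 Ω = 3.215e+04∠-89.5° Ω.
Step 4 — Source phasor: V = 5.96∠90.0° V = 0 + j5.96 V.
Step 5 — Current: I = V / Z = -0.0001854 + j1.603e-06 A = 0.0001854∠179.5° A.
Step 6 — Complex power: S = V·I* = 9.552e-06 - j0.001105 VA.
Step 7 — Real power: P = Re(S) = 9.552e-06 W.
Step 8 — Reactive power: Q = Im(S) = -0.001105 VAR.
Step 9 — Apparent power: |S| = 0.001105 VA.
Step 10 — Power factor: PF = P/|S| = 0.008646 (leading).

(a) P = 9.552e-06 W  (b) Q = -0.001105 VAR  (c) S = 0.001105 VA  (d) PF = 0.008646 (leading)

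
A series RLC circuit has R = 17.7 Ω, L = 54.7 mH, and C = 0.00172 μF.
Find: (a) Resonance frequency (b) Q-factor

Step 1 — Resonance condition Im(Z)=0 gives ω₀ = 1/√(LC).
Step 2 — ω₀ = 1/√(0.0547·1.72e-09) = 1.031e+05 rad/s.
Step 3 — f₀ = ω₀/(2π) = 1.641e+04 Hz.
Step 4 — Series Q: Q = ω₀L/R = 1.031e+05·0.0547/17.7 = 318.6.

(a) f₀ = 1.641e+04 Hz  (b) Q = 318.6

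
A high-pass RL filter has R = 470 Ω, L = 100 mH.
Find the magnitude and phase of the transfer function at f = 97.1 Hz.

Step 1 — Angular frequency: ω = 2π·97.1 = 610.1 rad/s.
Step 2 — Transfer function: H(jω) = jωL/(R + jωL).
Step 3 — Numerator jωL = j·61.01; denominator R + jωL = 470 + j61.01.
Step 4 — H = 0.01657 + j0.1277.
Step 5 — Magnitude: |H| = 0.1287 (-17.8 dB); phase: φ = 82.6°.

|H| = 0.1287 (-17.8 dB), φ = 82.6°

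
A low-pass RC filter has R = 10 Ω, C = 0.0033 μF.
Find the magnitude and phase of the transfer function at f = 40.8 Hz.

Step 1 — Angular frequency: ω = 2π·40.8 = 256.4 rad/s.
Step 2 — Transfer function: H(jω) = 1/(1 + jωRC).
Step 3 — Denominator: 1 + jωRC = 1 + j·256.4·10·3.3e-09 = 1 + j8.46e-06.
Step 4 — H = 1 - j8.46e-06.
Step 5 — Magnitude: |H| = 1 (-0.0 dB); phase: φ = -0.0°.

|H| = 1 (-0.0 dB), φ = -0.0°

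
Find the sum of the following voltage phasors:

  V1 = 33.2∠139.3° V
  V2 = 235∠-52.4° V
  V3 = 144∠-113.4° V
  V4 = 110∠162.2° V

Step 1 — Convert each phasor to rectangular form:
  V1 = 33.2·(cos(139.3°) + j·sin(139.3°)) = -25.17 + j21.65 V
  V2 = 235·(cos(-52.4°) + j·sin(-52.4°)) = 143.4 - j186.2 V
  V3 = 144·(cos(-113.4°) + j·sin(-113.4°)) = -57.19 - j132.2 V
  V4 = 110·(cos(162.2°) + j·sin(162.2°)) = -104.7 + j33.63 V
Step 2 — Sum components: V_total = -43.71 - j263.1 V.
Step 3 — Convert to polar: |V_total| = 266.7 V, ∠V_total = -99.4°.

V_total = 266.7∠-99.4° V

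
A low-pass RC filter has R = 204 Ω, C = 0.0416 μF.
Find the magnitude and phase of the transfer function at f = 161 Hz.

Step 1 — Angular frequency: ω = 2π·161 = 1012 rad/s.
Step 2 — Transfer function: H(jω) = 1/(1 + jωRC).
Step 3 — Denominator: 1 + jωRC = 1 + j·1012·204·4.16e-08 = 1 + j0.008585.
Step 4 — H = 0.9999 - j0.008584.
Step 5 — Magnitude: |H| = 1 (-0.0 dB); phase: φ = -0.5°.

|H| = 1 (-0.0 dB), φ = -0.5°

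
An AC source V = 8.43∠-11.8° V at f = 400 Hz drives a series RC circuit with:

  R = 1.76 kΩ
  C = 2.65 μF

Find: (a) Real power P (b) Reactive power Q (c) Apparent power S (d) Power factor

Step 1 — Angular frequency: ω = 2π·f = 2π·400 = 2513 rad/s.
Step 2 — Component impedances:
  R: Z = R = 1760 Ω
  C: Z = 1/(jωC) = -j/(ω·C) = 0 - j150.1 Ω
Step 3 — Series combination: Z_total = R + C = 1760 - j150.1 Ω = 1766∠-4.9° Ω.
Step 4 — Source phasor: V = 8.43∠-11.8° V = 8.252 - j1.724 V.
Step 5 — Current: I = V / Z = 0.004738 - j0.0005753 A = 0.004772∠-6.9° A.
Step 6 — Complex power: S = V·I* = 0.04009 - j0.00342 VA.
Step 7 — Real power: P = Re(S) = 0.04009 W.
Step 8 — Reactive power: Q = Im(S) = -0.00342 VAR.
Step 9 — Apparent power: |S| = 0.04023 VA.
Step 10 — Power factor: PF = P/|S| = 0.9964 (leading).

(a) P = 0.04009 W  (b) Q = -0.00342 VAR  (c) S = 0.04023 VA  (d) PF = 0.9964 (leading)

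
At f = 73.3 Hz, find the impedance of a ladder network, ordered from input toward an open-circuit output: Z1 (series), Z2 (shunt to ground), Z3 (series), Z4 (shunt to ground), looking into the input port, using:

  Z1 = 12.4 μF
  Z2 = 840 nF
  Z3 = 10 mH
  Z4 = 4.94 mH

Step 1 — Angular frequency: ω = 2π·f = 2π·73.3 = 460.6 rad/s.
Step 2 — Component impedances:
  Z1: Z = 1/(jωC) = -j/(ω·C) = 0 - j175.1 Ω
  Z2: Z = 1/(jωC) = -j/(ω·C) = 0 - j2585 Ω
  Z3: Z = jωL = j·460.6·0.01 = 0 + j4.606 Ω
  Z4: Z = jωL = j·460.6·0.00494 = 0 + j2.275 Ω
Step 3 — Ladder network (open output): work backward from the far end, alternating series and parallel combinations. Z_in = 0 - j168.2 Ω = 168.2∠-90.0° Ω.

Z = 0 - j168.2 Ω = 168.2∠-90.0° Ω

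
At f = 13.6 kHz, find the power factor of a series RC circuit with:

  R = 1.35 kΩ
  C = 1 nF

Step 1 — Angular frequency: ω = 2π·f = 2π·1.36e+04 = 8.545e+04 rad/s.
Step 2 — Component impedances:
  R: Z = R = 1350 Ω
  C: Z = 1/(jωC) = -j/(ω·C) = 0 - j1.17e+04 Ω
Step 3 — Series combination: Z_total = R + C = 1350 - j1.17e+04 Ω = 1.178e+04∠-83.4° Ω.
Step 4 — Power factor: PF = cos(φ) = Re(Z)/|Z| = 1350/1.178e+04 = 0.1146.
Step 5 — Type: Im(Z) = -1.17e+04 ⇒ leading (phase φ = -83.4°).

PF = 0.1146 (leading, φ = -83.4°)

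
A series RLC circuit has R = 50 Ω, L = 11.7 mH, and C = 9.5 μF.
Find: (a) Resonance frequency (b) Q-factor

Step 1 — Resonance condition Im(Z)=0 gives ω₀ = 1/√(LC).
Step 2 — ω₀ = 1/√(0.0117·9.5e-06) = 2999 rad/s.
Step 3 — f₀ = ω₀/(2π) = 477.4 Hz.
Step 4 — Series Q: Q = ω₀L/R = 2999·0.0117/50 = 0.7019.

(a) f₀ = 477.4 Hz  (b) Q = 0.7019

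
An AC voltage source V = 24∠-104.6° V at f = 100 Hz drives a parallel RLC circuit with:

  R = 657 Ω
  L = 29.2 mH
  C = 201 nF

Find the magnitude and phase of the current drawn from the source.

Step 1 — Angular frequency: ω = 2π·f = 2π·100 = 628.3 rad/s.
Step 2 — Component impedances:
  R: Z = R = 657 Ω
  L: Z = jωL = j·628.3·0.0292 = 0 + j18.35 Ω
  C: Z = 1/(jωC) = -j/(ω·C) = 0 - j7918 Ω
Step 3 — Parallel combination: 1/Z_total = 1/R + 1/L + 1/C; Z_total = 0.5143 + j18.38 Ω = 18.38∠88.4° Ω.
Step 4 — Source phasor: V = 24∠-104.6° V = -6.05 - j23.23 V.
Step 5 — Ohm's law: I = V / Z_total = (-6.05 - j23.23) / (0.5143 + j18.38) = -1.272 + j0.2936 A.
Step 6 — Convert to polar: |I| = 1.306 A, ∠I = 167.0°.

I = 1.306∠167.0° A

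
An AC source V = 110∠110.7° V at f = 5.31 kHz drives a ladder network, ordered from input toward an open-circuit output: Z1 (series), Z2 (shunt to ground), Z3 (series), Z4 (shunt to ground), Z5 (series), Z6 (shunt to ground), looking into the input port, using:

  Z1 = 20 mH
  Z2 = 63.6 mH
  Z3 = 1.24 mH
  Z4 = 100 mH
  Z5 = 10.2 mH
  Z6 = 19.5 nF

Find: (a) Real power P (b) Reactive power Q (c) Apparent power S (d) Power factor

Step 1 — Angular frequency: ω = 2π·f = 2π·5310 = 3.336e+04 rad/s.
Step 2 — Component impedances:
  Z1: Z = jωL = j·3.336e+04·0.02 = 0 + j667.3 Ω
  Z2: Z = jωL = j·3.336e+04·0.0636 = 0 + j2122 Ω
  Z3: Z = jωL = j·3.336e+04·0.00124 = 0 + j41.37 Ω
  Z4: Z = jωL = j·3.336e+04·0.1 = 0 + j3336 Ω
  Z5: Z = jωL = j·3.336e+04·0.0102 = 0 + j340.3 Ω
  Z6: Z = 1/(jωC) = -j/(ω·C) = 0 - j1537 Ω
Step 3 — Ladder network (open output): work backward from the far end, alternating series and parallel combinations. Z_in = 0 - j1.236e+04 Ω = 1.236e+04∠-90.0° Ω.
Step 4 — Source phasor: V = 110∠110.7° V = -38.88 + j102.9 V.
Step 5 — Current: I = V / Z = -0.008324 - j0.003145 A = 0.008898∠-159.3° A.
Step 6 — Complex power: S = V·I* = 0 - j0.9788 VA.
Step 7 — Real power: P = Re(S) = 0 W.
Step 8 — Reactive power: Q = Im(S) = -0.9788 VAR.
Step 9 — Apparent power: |S| = 0.9788 VA.
Step 10 — Power factor: PF = P/|S| = 0 (leading).

(a) P = 0 W  (b) Q = -0.9788 VAR  (c) S = 0.9788 VA  (d) PF = 0 (leading)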